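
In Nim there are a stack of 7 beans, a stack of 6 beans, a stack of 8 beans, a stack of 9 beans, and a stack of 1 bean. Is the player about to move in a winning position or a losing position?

In binary:
  0111  (7)
  0110  (6)
  1000  (8)
  1001  (9)
  0001  (1)
  ----
  0001  (1)
The nim-sum is 1 ≠ 0, so this is an N-position: the player to move can win.

Winning position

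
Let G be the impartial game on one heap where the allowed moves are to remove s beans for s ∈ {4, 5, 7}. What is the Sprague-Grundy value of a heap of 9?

2

Compute g(0), g(1), … for moves {4, 5, 7}:
g(0) = mex{} = 0
g(1) = mex{} = 0
g(2) = mex{} = 0
g(3) = mex{} = 0
g(4) = mex{0} = 1
g(5) = mex{0} = 1
g(6) = mex{0} = 1
g(7) = mex{0} = 1
g(8) = mex{0,1} = 2
g(9) = mex{0,1} = 2
So g(9) = 2.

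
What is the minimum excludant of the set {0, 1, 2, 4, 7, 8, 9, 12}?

3

The values 0, 1, 2 are all present; 3 is the first non-negative integer missing from the set.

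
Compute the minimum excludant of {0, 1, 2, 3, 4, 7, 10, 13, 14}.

5

The values 0, 1, 2, 3, 4 are all present; 5 is the first non-negative integer missing from the set.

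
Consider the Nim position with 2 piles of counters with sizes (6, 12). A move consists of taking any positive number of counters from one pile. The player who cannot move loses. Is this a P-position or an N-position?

N-position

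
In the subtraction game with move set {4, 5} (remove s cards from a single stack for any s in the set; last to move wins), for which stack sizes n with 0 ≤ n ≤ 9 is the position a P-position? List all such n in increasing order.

0, 1, 2, 3, 9

Grundy values for subtraction set {4, 5}:
g(0) = mex{} = 0
g(1) = mex{} = 0
g(2) = mex{} = 0
g(3) = mex{} = 0
g(4) = mex{0} = 1
g(5) = mex{0} = 1
g(6) = mex{0} = 1
g(7) = mex{0} = 1
g(8) = mex{0,1} = 2
g(9) = mex{1} = 0
The P-positions (g = 0) in 0..9 are 0, 1, 2, 3, 9.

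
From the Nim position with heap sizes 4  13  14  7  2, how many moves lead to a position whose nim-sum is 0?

Compute the nim-sum pairwise:
4 XOR 13 = 9
9 XOR 14 = 7
7 XOR 7 = 0
0 XOR 2 = 2
The overall nim-sum is X = 2. A heap of size p has a winning move iff p XOR X < p (reduce it to p XOR X).
  4: 4 XOR 2 = 6 ≥ 4 — no move.
  13: 13 XOR 2 = 15 ≥ 13 — no move.
  14: 14 XOR 2 = 12 < 14 — winning move (to 12).
  7: 7 XOR 2 = 5 < 7 — winning move (to 5).
  2: 2 XOR 2 = 0 < 2 — winning move (to 0).
That gives 3 winning moves.

3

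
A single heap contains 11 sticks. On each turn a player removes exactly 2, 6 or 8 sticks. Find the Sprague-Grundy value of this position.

Build the Grundy sequence with g(k) = mex{g(k−s) : s ∈ {2, 6, 8}, s ≤ k}:
g(0) = mex{} = 0
g(1) = mex{} = 0
g(2) = mex{0} = 1
g(3) = mex{0} = 1
g(4) = mex{1} = 0
g(5) = mex{1} = 0
g(6) = mex{0} = 1
g(7) = mex{0} = 1
g(8) = mex{0,1} = 2
g(9) = mex{0,1} = 2
g(10) = mex{0,1,2} = 3
g(11) = mex{0,1,2} = 3
So g(11) = 3.

3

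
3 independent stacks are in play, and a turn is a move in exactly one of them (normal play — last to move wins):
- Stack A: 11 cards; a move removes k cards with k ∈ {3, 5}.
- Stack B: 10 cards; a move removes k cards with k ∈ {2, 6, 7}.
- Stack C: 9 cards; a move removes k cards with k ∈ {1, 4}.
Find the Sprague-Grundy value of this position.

0

Grundy values for stack A (subtraction set {3, 5}):
k:     0  1  2  3  4  5  6  7  8  9 10 11
g(k):  0  0  0  1  1  1  2  2  0  0  0  1
So g(11) = 1.
Build the Grundy sequence for stack B with g(k) = mex{g(k−s) : s ∈ {2, 6, 7}, s ≤ k}:
k:     0  1  2  3  4  5  6  7  8  9 10
g(k):  0  0  1  1  0  0  1  1  2  0  3
So g(10) = 3.
For stack C, compute g(0), g(1), … with moves {1, 4}:
k:     0  1  2  3  4  5  6  7  8  9
g(k):  0  1  0  1  2  0  1  0  1  2
So g(9) = 2.
By the Sprague-Grundy theorem, the Grundy value of a sum of independent games is the XOR of the component values.
Combined value = 1 XOR 3 XOR 2 = 0.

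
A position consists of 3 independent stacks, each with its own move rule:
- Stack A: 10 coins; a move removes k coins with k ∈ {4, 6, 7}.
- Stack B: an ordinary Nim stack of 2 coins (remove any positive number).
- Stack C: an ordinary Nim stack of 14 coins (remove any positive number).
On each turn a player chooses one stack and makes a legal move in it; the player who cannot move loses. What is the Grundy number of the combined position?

14

Grundy values for stack A (subtraction set {4, 6, 7}):
g(0) = mex{} = 0
g(1) = mex{} = 0
g(2) = mex{} = 0
g(3) = mex{} = 0
g(4) = mex{0} = 1
g(5) = mex{0} = 1
g(6) = mex{0} = 1
g(7) = mex{0} = 1
g(8) = mex{0,1} = 2
g(9) = mex{0,1} = 2
g(10) = mex{0,1} = 2
So g(10) = 2.
Stack B is a plain Nim stack of size 2, so its Grundy value is 2.
Stack C is a plain Nim stack of size 14, so its Grundy value is 14.
By the Sprague-Grundy theorem, the Grundy value of a sum of independent games is the XOR of the component values.
Combined value = 2 ⊕ 2 ⊕ 14 = 14.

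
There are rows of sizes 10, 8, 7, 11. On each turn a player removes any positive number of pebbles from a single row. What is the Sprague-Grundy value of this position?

14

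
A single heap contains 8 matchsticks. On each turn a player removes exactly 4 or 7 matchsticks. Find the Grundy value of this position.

2

Grundy values for subtraction set {4, 7}:
g(0) = mex{} = 0
g(1) = mex{} = 0
g(2) = mex{} = 0
g(3) = mex{} = 0
g(4) = mex{0} = 1
g(5) = mex{0} = 1
g(6) = mex{0} = 1
g(7) = mex{0} = 1
g(8) = mex{0,1} = 2
So g(8) = 2.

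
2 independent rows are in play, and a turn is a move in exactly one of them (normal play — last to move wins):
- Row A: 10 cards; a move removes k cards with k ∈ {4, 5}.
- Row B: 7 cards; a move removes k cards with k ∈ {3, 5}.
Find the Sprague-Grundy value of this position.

2

For row A, compute g(0), g(1), … with moves {4, 5}:
g(0) = mex{} = 0
g(1) = mex{} = 0
g(2) = mex{} = 0
g(3) = mex{} = 0
g(4) = mex{0} = 1
g(5) = mex{0} = 1
g(6) = mex{0} = 1
g(7) = mex{0} = 1
g(8) = mex{0,1} = 2
g(9) = mex{1} = 0
g(10) = mex{1} = 0
So g(10) = 0.
Grundy values for row B (subtraction set {3, 5}):
g(0) = mex{} = 0
g(1) = mex{} = 0
g(2) = mex{} = 0
g(3) = mex{0} = 1
g(4) = mex{0} = 1
g(5) = mex{0} = 1
g(6) = mex{0,1} = 2
g(7) = mex{0,1} = 2
So g(7) = 2.
The value of a disjunctive sum is the nim-sum of the parts.
Combined value = 0 ⊕ 2 = 2.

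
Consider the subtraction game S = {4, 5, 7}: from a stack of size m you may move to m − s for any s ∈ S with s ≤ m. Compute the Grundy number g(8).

Build the Grundy sequence with g(k) = mex{g(k−s) : s ∈ {4, 5, 7}, s ≤ k}:
g(0) = mex{} = 0
g(1) = mex{} = 0
g(2) = mex{} = 0
g(3) = mex{} = 0
g(4) = mex{0} = 1
g(5) = mex{0} = 1
g(6) = mex{0} = 1
g(7) = mex{0} = 1
g(8) = mex{0,1} = 2
So g(8) = 2.

2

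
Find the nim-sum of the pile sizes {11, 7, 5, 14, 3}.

Compute the nim-sum pairwise:
11 XOR 7 = 12
12 XOR 5 = 9
9 XOR 14 = 7
7 XOR 3 = 4

4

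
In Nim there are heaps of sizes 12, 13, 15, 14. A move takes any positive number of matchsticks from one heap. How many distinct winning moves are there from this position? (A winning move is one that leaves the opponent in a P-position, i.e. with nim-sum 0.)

0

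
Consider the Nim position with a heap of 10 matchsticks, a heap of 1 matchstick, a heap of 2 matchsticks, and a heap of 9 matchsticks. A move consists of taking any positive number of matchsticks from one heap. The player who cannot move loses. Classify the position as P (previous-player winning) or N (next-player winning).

P-position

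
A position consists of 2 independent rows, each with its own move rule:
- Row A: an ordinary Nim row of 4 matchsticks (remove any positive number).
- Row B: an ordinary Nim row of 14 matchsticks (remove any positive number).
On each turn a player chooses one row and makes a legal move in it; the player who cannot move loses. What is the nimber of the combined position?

10

Row A is a plain Nim row of size 4, so its Grundy value is 4.
Row B is a plain Nim row of size 14, so its Grundy value is 14.
The value of a disjunctive sum is the nim-sum of the parts.
Combined value = 4 ⊕ 14 = 10.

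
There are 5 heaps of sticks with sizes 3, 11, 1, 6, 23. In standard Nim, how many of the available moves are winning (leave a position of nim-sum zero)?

Write each in binary and XOR column by column:
  00011  (3)
  01011  (11)
  00001  (1)
  00110  (6)
  10111  (23)
  -----
  11000  (24)
The overall nim-sum is X = 24. A heap of size p has a winning move iff p XOR X < p (reduce it to p XOR X).
  3: 3 XOR 24 = 27 ≥ 3 — no move.
  11: 11 XOR 24 = 19 ≥ 11 — no move.
  1: 1 XOR 24 = 25 ≥ 1 — no move.
  6: 6 XOR 24 = 30 ≥ 6 — no move.
  23: 23 XOR 24 = 15 < 23 — winning move (to 15).
That gives 1 winning move.

1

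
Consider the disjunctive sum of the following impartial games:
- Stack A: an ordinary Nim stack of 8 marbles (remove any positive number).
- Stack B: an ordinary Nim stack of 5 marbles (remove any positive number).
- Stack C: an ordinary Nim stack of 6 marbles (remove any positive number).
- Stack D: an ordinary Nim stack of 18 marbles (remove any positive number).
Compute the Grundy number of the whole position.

25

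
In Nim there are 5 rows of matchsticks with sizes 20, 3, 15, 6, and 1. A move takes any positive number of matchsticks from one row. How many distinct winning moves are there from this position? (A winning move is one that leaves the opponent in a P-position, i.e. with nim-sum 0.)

Compute the nim-sum pairwise:
20 ⊕ 3 = 23
23 ⊕ 15 = 24
24 ⊕ 6 = 30
30 ⊕ 1 = 31
The overall nim-sum is X = 31. A row of size p has a winning move iff p XOR X < p (reduce it to p XOR X).
  20: 20 XOR 31 = 11 < 20 — winning move (to 11).
  3: 3 XOR 31 = 28 ≥ 3 — no move.
  15: 15 XOR 31 = 16 ≥ 15 — no move.
  6: 6 XOR 31 = 25 ≥ 6 — no move.
  1: 1 XOR 31 = 30 ≥ 1 — no move.
That gives 1 winning move.

1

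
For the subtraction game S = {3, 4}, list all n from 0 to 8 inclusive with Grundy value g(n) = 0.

Grundy values for subtraction set {3, 4}:
k:     0  1  2  3  4  5  6  7  8
g(k):  0  0  0  1  1  1  2  0  0
The P-positions (g = 0) in 0..8 are 0, 1, 2, 7, 8.

0, 1, 2, 7, 8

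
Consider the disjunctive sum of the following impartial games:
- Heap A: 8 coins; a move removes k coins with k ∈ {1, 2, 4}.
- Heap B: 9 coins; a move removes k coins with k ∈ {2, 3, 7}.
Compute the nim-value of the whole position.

0

For heap A, compute g(0), g(1), … with moves {1, 2, 4}:
g(0) = mex{} = 0
g(1) = mex{0} = 1
g(2) = mex{0,1} = 2
g(3) = mex{1,2} = 0
g(4) = mex{0,2} = 1
g(5) = mex{0,1} = 2
g(6) = mex{1,2} = 0
g(7) = mex{0,2} = 1
g(8) = mex{0,1} = 2
So g(8) = 2.
Build the Grundy sequence for heap B with g(k) = mex{g(k−s) : s ∈ {2, 3, 7}, s ≤ k}:
k:     0  1  2  3  4  5  6  7  8  9
g(k):  0  0  1  1  2  0  0  1  1  2
So g(9) = 2.
The value of a disjunctive sum is the nim-sum of the parts.
Combined value = 2 ⊕ 2 = 0.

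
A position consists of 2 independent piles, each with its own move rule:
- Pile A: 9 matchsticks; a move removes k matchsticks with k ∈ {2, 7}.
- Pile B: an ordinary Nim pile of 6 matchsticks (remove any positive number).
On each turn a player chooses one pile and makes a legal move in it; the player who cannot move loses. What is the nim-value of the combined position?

Grundy values for pile A (subtraction set {2, 7}):
k:     0  1  2  3  4  5  6  7  8  9
g(k):  0  0  1  1  0  0  1  1  2  0
So g(9) = 0.
Pile B is a plain Nim pile of size 6, so its Grundy value is 6.
The value of a disjunctive sum is the nim-sum of the parts.
Combined value = 0 XOR 6 = 6.

6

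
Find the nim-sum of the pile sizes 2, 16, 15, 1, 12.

Compute the nim-sum pairwise:
2 XOR 16 = 18
18 XOR 15 = 29
29 XOR 1 = 28
28 XOR 12 = 16

16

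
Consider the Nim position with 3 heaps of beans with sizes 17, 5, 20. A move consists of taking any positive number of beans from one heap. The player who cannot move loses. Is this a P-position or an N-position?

Compute the nim-sum pairwise:
17 ⊕ 5 = 20
20 ⊕ 20 = 0
The nim-sum is 0, so this is a P-position: the player to move is in a losing position under optimal play.

P-position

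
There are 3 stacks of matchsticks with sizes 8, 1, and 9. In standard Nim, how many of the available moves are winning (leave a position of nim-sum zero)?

Bitwise XOR of the heap sizes:
  1000  (8)
  0001  (1)
  1001  (9)
  ----
  0000  (0)
The nim-sum is already 0, so every move leaves a nonzero nim-sum — there are no winning moves.

0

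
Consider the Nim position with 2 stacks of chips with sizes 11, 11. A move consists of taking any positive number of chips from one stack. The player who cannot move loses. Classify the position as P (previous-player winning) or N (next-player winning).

In binary:
  1011  (11)
  1011  (11)
  ----
  0000  (0)
The nim-sum is 0, so this is a P-position: the player to move is in a losing position under optimal play.

P-position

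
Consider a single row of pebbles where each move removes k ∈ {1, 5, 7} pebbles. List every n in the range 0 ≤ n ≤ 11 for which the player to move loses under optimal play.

Build the Grundy sequence with g(k) = mex{g(k−s) : s ∈ {1, 5, 7}, s ≤ k}:
g(0) = mex{} = 0
g(1) = mex{0} = 1
g(2) = mex{1} = 0
g(3) = mex{0} = 1
g(4) = mex{1} = 0
g(5) = mex{0} = 1
g(6) = mex{1} = 0
g(7) = mex{0} = 1
g(8) = mex{1} = 0
g(9) = mex{0} = 1
g(10) = mex{1} = 0
g(11) = mex{0} = 1
The P-positions (g = 0) in 0..11 are 0, 2, 4, 6, 8, 10.

0, 2, 4, 6, 8, 10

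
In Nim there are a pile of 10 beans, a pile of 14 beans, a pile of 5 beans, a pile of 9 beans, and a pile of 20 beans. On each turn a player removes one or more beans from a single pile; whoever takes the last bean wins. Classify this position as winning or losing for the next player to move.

Winning position

Nim-sum: 10 ^ 14 ^ 5 ^ 9 ^ 20 = 28.
The nim-sum is 28 ≠ 0, so this is an N-position: the player to move can win.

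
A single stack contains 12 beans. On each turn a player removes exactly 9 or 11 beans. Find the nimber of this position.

1

Grundy values for subtraction set {9, 11}:
k:     0  1  2  3  4  5  6  7  8  9 10 11 12
g(k):  0  0  0  0  0  0  0  0  0  1  1  1  1
So g(12) = 1.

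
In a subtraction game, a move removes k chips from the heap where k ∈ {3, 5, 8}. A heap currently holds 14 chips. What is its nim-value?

Compute g(0), g(1), … for moves {3, 5, 8}:
k:     0  1  2  3  4  5  6  7  8  9 10 11 12 13 14
g(k):  0  0  0  1  1  1  2  2  2  3  3  0  0  0  1
So g(14) = 1.

1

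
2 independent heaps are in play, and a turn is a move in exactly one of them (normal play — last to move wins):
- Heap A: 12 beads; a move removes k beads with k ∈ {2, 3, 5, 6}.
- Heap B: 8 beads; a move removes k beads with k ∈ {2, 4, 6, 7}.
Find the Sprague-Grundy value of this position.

6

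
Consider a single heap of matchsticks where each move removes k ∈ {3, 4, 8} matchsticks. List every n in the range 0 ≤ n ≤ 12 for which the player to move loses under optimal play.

Grundy values for subtraction set {3, 4, 8}:
g(0) = mex{} = 0
g(1) = mex{} = 0
g(2) = mex{} = 0
g(3) = mex{0} = 1
g(4) = mex{0} = 1
g(5) = mex{0} = 1
g(6) = mex{0,1} = 2
g(7) = mex{1} = 0
g(8) = mex{0,1} = 2
g(9) = mex{0,1,2} = 3
g(10) = mex{0,2} = 1
g(11) = mex{0,1,2} = 3
g(12) = mex{1,2,3} = 0
The P-positions (g = 0) in 0..12 are 0, 1, 2, 7, 12.

0, 1, 2, 7, 12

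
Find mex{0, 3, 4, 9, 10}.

1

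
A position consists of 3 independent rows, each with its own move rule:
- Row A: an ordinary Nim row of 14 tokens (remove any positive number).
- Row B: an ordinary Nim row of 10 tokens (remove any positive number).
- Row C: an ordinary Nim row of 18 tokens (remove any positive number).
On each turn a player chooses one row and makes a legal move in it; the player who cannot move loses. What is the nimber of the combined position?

22

Row A is a plain Nim row of size 14, so its Grundy value is 14.
Row B is a plain Nim row of size 10, so its Grundy value is 10.
Row C is a plain Nim row of size 18, so its Grundy value is 18.
By the Sprague-Grundy theorem, the Grundy value of a sum of independent games is the XOR of the component values.
Combined value = 14 ⊕ 10 ⊕ 18 = 22.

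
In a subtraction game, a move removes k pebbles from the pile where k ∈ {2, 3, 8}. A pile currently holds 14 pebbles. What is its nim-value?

Compute g(0), g(1), … for moves {2, 3, 8}:
k:     0  1  2  3  4  5  6  7  8  9 10 11 12 13 14
g(k):  0  0  1  1  2  0  0  1  1  2  0  0  1  1  2
So g(14) = 2.

2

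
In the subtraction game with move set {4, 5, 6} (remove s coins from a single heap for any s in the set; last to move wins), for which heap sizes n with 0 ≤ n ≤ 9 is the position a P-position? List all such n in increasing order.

0, 1, 2, 3

Grundy values for subtraction set {4, 5, 6}:
k:     0  1  2  3  4  5  6  7  8  9
g(k):  0  0  0  0  1  1  1  1  2  2
The P-positions (g = 0) in 0..9 are 0, 1, 2, 3.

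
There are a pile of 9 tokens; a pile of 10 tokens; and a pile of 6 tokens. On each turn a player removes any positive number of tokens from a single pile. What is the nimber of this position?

In binary:
  1001  (9)
  1010  (10)
  0110  (6)
  ----
  0101  (5)

5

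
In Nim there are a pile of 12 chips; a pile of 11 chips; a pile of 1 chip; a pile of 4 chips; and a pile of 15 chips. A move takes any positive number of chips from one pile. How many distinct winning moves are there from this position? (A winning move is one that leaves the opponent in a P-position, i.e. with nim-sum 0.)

In binary:
  1100  (12)
  1011  (11)
  0001  (1)
  0100  (4)
  1111  (15)
  ----
  1101  (13)
The overall nim-sum is X = 13. A pile of size p has a winning move iff p XOR X < p (reduce it to p XOR X).
  12: 12 XOR 13 = 1 < 12 — winning move (to 1).
  11: 11 XOR 13 = 6 < 11 — winning move (to 6).
  1: 1 XOR 13 = 12 ≥ 1 — no move.
  4: 4 XOR 13 = 9 ≥ 4 — no move.
  15: 15 XOR 13 = 2 < 15 — winning move (to 2).
That gives 3 winning moves.

3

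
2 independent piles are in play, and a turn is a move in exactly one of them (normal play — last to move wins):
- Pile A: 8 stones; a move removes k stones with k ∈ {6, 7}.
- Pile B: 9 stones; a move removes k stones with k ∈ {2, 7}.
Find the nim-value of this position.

1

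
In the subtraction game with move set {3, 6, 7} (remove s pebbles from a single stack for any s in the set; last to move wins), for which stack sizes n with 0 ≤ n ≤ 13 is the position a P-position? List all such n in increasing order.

Compute g(0), g(1), … for moves {3, 6, 7}:
k:     0  1  2  3  4  5  6  7  8  9 10 11 12 13
g(k):  0  0  0  1  1  1  2  2  2  3  0  0  0  1
The P-positions (g = 0) in 0..13 are 0, 1, 2, 10, 11, 12.

0, 1, 2, 10, 11, 12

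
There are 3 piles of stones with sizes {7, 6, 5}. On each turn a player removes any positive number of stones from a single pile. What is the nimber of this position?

4

Compute the nim-sum pairwise:
7 ^ 6 = 1
1 ^ 5 = 4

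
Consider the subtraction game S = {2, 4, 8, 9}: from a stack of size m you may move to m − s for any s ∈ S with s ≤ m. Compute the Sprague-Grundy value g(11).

Compute g(0), g(1), … for moves {2, 4, 8, 9}:
k:     0  1  2  3  4  5  6  7  8  9 10 11
g(k):  0  0  1  1  2  2  0  0  1  1  2  2
So g(11) = 2.

2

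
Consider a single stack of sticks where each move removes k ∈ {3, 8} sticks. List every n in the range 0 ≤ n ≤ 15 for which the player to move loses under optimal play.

Grundy values for subtraction set {3, 8}:
k:     0  1  2  3  4  5  6  7  8  9 10 11 12 13 14 15
g(k):  0  0  0  1  1  1  0  0  2  1  1  0  0  0  1  1
The P-positions (g = 0) in 0..15 are 0, 1, 2, 6, 7, 11, 12, 13.

0, 1, 2, 6, 7, 11, 12, 13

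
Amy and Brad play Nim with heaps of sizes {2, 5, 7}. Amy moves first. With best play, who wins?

Brad wins

In binary:
  010  (2)
  101  (5)
  111  (7)
  ---
  000  (0)
The nim-sum is 0, so this is a P-position: the player to move is in a losing position under optimal play; Amy is about to move from it and so loses — Brad wins.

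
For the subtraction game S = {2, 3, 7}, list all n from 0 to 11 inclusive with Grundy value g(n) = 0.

0, 1, 5, 6, 10, 11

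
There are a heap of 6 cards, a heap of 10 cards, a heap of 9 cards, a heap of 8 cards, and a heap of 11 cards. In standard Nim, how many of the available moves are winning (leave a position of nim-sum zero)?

Nim-sum: 6 XOR 10 XOR 9 XOR 8 XOR 11 = 6.
The overall nim-sum is X = 6. A heap of size p has a winning move iff p XOR X < p (reduce it to p XOR X).
  6: 6 XOR 6 = 0 < 6 — winning move (to 0).
  10: 10 XOR 6 = 12 ≥ 10 — no move.
  9: 9 XOR 6 = 15 ≥ 9 — no move.
  8: 8 XOR 6 = 14 ≥ 8 — no move.
  11: 11 XOR 6 = 13 ≥ 11 — no move.
That gives 1 winning move.

1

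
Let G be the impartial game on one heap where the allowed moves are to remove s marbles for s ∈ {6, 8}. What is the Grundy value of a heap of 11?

Build the Grundy sequence with g(k) = mex{g(k−s) : s ∈ {6, 8}, s ≤ k}:
g(0) = mex{} = 0
g(1) = mex{} = 0
g(2) = mex{} = 0
g(3) = mex{} = 0
g(4) = mex{} = 0
g(5) = mex{} = 0
g(6) = mex{0} = 1
g(7) = mex{0} = 1
g(8) = mex{0} = 1
g(9) = mex{0} = 1
g(10) = mex{0} = 1
g(11) = mex{0} = 1
So g(11) = 1.

1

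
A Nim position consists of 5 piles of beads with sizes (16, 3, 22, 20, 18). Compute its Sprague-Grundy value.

3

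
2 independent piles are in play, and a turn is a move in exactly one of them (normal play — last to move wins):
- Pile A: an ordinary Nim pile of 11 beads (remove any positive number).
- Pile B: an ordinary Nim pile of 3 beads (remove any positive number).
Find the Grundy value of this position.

8

Pile A is a plain Nim pile of size 11, so its Grundy value is 11.
Pile B is a plain Nim pile of size 3, so its Grundy value is 3.
The value of a disjunctive sum is the nim-sum of the parts.
Combined value = 11 XOR 3 = 8.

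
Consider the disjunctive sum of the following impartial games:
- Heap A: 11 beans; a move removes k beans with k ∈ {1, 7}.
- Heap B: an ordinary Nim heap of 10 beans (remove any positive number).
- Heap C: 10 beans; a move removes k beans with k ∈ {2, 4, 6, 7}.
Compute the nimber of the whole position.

For heap A, compute g(0), g(1), … with moves {1, 7}:
g(0) = mex{} = 0
g(1) = mex{0} = 1
g(2) = mex{1} = 0
g(3) = mex{0} = 1
g(4) = mex{1} = 0
g(5) = mex{0} = 1
g(6) = mex{1} = 0
g(7) = mex{0} = 1
g(8) = mex{1} = 0
g(9) = mex{0} = 1
g(10) = mex{1} = 0
g(11) = mex{0} = 1
So g(11) = 1.
Heap B is a plain Nim heap of size 10, so its Grundy value is 10.
For heap C, compute g(0), g(1), … with moves {2, 4, 6, 7}:
k:     0  1  2  3  4  5  6  7  8  9 10
g(k):  0  0  1  1  2  2  3  3  4  0  0
So g(10) = 0.
The value of a disjunctive sum is the nim-sum of the parts.
Combined value = 1 ⊕ 10 ⊕ 0 = 11.

11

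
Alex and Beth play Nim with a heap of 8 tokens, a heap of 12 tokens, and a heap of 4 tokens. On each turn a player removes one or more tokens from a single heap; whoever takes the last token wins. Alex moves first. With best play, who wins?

Beth wins

Nim-sum: 8 ⊕ 12 ⊕ 4 = 0.
The nim-sum is 0, so this is a P-position: the player to move is in a losing position under optimal play; Alex is about to move from it and so loses — Beth wins.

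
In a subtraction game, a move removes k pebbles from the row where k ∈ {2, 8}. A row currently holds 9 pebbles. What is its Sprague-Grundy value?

2

Grundy values for subtraction set {2, 8}:
g(0) = mex{} = 0
g(1) = mex{} = 0
g(2) = mex{0} = 1
g(3) = mex{0} = 1
g(4) = mex{1} = 0
g(5) = mex{1} = 0
g(6) = mex{0} = 1
g(7) = mex{0} = 1
g(8) = mex{0,1} = 2
g(9) = mex{0,1} = 2
So g(9) = 2.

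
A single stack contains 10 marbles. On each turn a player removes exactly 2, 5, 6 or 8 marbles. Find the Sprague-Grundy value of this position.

3

Compute g(0), g(1), … for moves {2, 5, 6, 8}:
k:     0  1  2  3  4  5  6  7  8  9 10
g(k):  0  0  1  1  0  2  1  3  2  2  3
So g(10) = 3.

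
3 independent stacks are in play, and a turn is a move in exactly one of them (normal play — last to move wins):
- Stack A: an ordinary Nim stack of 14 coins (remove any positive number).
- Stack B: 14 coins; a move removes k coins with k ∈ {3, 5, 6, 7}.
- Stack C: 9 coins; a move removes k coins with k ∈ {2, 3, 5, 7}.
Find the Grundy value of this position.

15

Stack A is a plain Nim stack of size 14, so its Grundy value is 14.
Grundy values for stack B (subtraction set {3, 5, 6, 7}):
k:     0  1  2  3  4  5  6  7  8  9 10 11 12 13 14
g(k):  0  0  0  1  1  1  2  2  2  3  0  0  0  1  1
So g(14) = 1.
Grundy values for stack C (subtraction set {2, 3, 5, 7}):
k:     0  1  2  3  4  5  6  7  8  9
g(k):  0  0  1  1  2  2  3  3  4  0
So g(9) = 0.
The value of a disjunctive sum is the nim-sum of the parts.
Combined value = 14 ⊕ 1 ⊕ 0 = 15.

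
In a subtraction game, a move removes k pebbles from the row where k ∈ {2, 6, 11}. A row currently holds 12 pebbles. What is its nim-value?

2

Grundy values for subtraction set {2, 6, 11}:
g(0) = mex{} = 0
g(1) = mex{} = 0
g(2) = mex{0} = 1
g(3) = mex{0} = 1
g(4) = mex{1} = 0
g(5) = mex{1} = 0
g(6) = mex{0} = 1
g(7) = mex{0} = 1
g(8) = mex{1} = 0
g(9) = mex{1} = 0
g(10) = mex{0} = 1
g(11) = mex{0} = 1
g(12) = mex{0,1} = 2
So g(12) = 2.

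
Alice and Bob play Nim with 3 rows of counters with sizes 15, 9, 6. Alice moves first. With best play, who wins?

Compute the nim-sum pairwise:
15 ^ 9 = 6
6 ^ 6 = 0
The nim-sum is 0, so this is a P-position: the player to move is in a losing position under optimal play; Alice is about to move from it and so loses — Bob wins.

Bob wins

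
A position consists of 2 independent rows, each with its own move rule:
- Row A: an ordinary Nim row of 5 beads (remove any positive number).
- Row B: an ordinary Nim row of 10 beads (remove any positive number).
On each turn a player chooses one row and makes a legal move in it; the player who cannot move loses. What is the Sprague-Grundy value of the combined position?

15

Row A is a plain Nim row of size 5, so its Grundy value is 5.
Row B is a plain Nim row of size 10, so its Grundy value is 10.
The value of a disjunctive sum is the nim-sum of the parts.
Combined value = 5 ⊕ 10 = 15.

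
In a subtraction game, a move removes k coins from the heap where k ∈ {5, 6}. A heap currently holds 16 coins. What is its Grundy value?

1

Grundy values for subtraction set {5, 6}:
k:     0  1  2  3  4  5  6  7  8  9 10 11 12 13 14 15 16
g(k):  0  0  0  0  0  1  1  1  1  1  2  0  0  0  0  0  1
So g(16) = 1.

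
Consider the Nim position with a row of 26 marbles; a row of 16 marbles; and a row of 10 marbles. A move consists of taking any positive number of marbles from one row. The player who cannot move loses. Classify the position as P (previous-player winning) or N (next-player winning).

P-position

Nim-sum: 26 ⊕ 16 ⊕ 10 = 0.
The nim-sum is 0, so this is a P-position: the player to move is in a losing position under optimal play.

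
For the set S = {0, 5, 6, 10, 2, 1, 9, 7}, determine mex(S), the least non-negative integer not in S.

3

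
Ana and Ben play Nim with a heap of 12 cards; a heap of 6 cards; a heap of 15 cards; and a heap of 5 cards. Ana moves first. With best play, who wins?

Compute the nim-sum pairwise:
12 ⊕ 6 = 10
10 ⊕ 15 = 5
5 ⊕ 5 = 0
The nim-sum is 0, so this is a P-position: the player to move is in a losing position under optimal play; Ana is about to move from it and so loses — Ben wins.

Ben wins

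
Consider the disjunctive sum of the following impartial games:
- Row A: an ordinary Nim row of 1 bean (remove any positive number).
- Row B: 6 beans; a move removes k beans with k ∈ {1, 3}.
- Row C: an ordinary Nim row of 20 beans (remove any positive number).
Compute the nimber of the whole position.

21

Row A is a plain Nim row of size 1, so its Grundy value is 1.
Build the Grundy sequence for row B with g(k) = mex{g(k−s) : s ∈ {1, 3}, s ≤ k}:
k:     0  1  2  3  4  5  6
g(k):  0  1  0  1  0  1  0
So g(6) = 0.
Row C is a plain Nim row of size 20, so its Grundy value is 20.
The value of a disjunctive sum is the nim-sum of the parts.
Combined value = 1 XOR 0 XOR 20 = 21.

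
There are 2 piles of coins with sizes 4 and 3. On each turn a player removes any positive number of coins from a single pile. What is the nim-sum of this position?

Nim-sum: 4 XOR 3 = 7.

7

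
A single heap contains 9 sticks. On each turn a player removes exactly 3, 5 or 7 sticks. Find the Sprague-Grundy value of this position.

3

Grundy values for subtraction set {3, 5, 7}:
g(0) = mex{} = 0
g(1) = mex{} = 0
g(2) = mex{} = 0
g(3) = mex{0} = 1
g(4) = mex{0} = 1
g(5) = mex{0} = 1
g(6) = mex{0,1} = 2
g(7) = mex{0,1} = 2
g(8) = mex{0,1} = 2
g(9) = mex{0,1,2} = 3
So g(9) = 3.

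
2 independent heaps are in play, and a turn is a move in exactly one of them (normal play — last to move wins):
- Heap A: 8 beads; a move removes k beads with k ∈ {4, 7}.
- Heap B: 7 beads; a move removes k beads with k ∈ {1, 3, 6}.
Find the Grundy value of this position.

1

Build the Grundy sequence for heap A with g(k) = mex{g(k−s) : s ∈ {4, 7}, s ≤ k}:
g(0) = mex{} = 0
g(1) = mex{} = 0
g(2) = mex{} = 0
g(3) = mex{} = 0
g(4) = mex{0} = 1
g(5) = mex{0} = 1
g(6) = mex{0} = 1
g(7) = mex{0} = 1
g(8) = mex{0,1} = 2
So g(8) = 2.
For heap B, compute g(0), g(1), … with moves {1, 3, 6}:
g(0) = mex{} = 0
g(1) = mex{0} = 1
g(2) = mex{1} = 0
g(3) = mex{0} = 1
g(4) = mex{1} = 0
g(5) = mex{0} = 1
g(6) = mex{0,1} = 2
g(7) = mex{0,1,2} = 3
So g(7) = 3.
The value of a disjunctive sum is the nim-sum of the parts.
Combined value = 2 XOR 3 = 1.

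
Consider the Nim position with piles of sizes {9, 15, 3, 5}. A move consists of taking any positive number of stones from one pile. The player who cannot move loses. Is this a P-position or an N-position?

Bitwise XOR of the heap sizes:
  1001  (9)
  1111  (15)
  0011  (3)
  0101  (5)
  ----
  0000  (0)
The nim-sum is 0, so this is a P-position: the player to move is in a losing position under optimal play.

P-position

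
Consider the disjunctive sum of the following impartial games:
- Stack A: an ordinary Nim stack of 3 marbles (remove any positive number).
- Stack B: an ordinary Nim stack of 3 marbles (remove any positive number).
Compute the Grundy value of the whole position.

Stack A is a plain Nim stack of size 3, so its Grundy value is 3.
Stack B is a plain Nim stack of size 3, so its Grundy value is 3.
The value of a disjunctive sum is the nim-sum of the parts.
Combined value = 3 XOR 3 = 0.

0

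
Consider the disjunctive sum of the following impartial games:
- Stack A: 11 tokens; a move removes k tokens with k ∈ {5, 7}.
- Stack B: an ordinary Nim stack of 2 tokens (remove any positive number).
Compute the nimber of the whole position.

0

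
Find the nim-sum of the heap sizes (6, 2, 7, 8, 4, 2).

13

Compute the nim-sum pairwise:
6 XOR 2 = 4
4 XOR 7 = 3
3 XOR 8 = 11
11 XOR 4 = 15
15 XOR 2 = 13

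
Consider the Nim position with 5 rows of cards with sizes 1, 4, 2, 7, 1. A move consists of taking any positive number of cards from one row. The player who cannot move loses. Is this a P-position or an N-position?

N-position

Nim-sum: 1 ⊕ 4 ⊕ 2 ⊕ 7 ⊕ 1 = 1.
The nim-sum is 1 ≠ 0, so this is an N-position: the player to move can win.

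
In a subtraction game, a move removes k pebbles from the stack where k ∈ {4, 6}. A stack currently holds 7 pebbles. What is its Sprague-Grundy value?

1

Build the Grundy sequence with g(k) = mex{g(k−s) : s ∈ {4, 6}, s ≤ k}:
g(0) = mex{} = 0
g(1) = mex{} = 0
g(2) = mex{} = 0
g(3) = mex{} = 0
g(4) = mex{0} = 1
g(5) = mex{0} = 1
g(6) = mex{0} = 1
g(7) = mex{0} = 1
So g(7) = 1.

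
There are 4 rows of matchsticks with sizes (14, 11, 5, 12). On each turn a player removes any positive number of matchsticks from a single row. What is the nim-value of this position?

12

Bitwise XOR of the heap sizes:
  1110  (14)
  1011  (11)
  0101  (5)
  1100  (12)
  ----
  1100  (12)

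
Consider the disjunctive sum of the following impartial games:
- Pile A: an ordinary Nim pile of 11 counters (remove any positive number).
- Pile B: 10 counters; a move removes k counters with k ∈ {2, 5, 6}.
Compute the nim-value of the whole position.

Pile A is a plain Nim pile of size 11, so its Grundy value is 11.
Grundy values for pile B (subtraction set {2, 5, 6}):
k:     0  1  2  3  4  5  6  7  8  9 10
g(k):  0  0  1  1  0  2  1  3  0  2  1
So g(10) = 1.
The value of a disjunctive sum is the nim-sum of the parts.
Combined value = 11 ⊕ 1 = 10.

10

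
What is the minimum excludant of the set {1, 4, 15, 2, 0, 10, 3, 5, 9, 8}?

6

The values 0, 1, 2, 3, 4, 5 are all present; 6 is the first non-negative integer missing from the set.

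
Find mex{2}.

0 is not in the set, so the mex is 0.

0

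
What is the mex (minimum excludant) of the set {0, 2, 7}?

1

0 is in the set but 1 is not, so the mex is 1.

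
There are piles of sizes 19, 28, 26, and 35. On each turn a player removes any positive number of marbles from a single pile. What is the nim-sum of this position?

54

In binary:
  010011  (19)
  011100  (28)
  011010  (26)
  100011  (35)
  ------
  110110  (54)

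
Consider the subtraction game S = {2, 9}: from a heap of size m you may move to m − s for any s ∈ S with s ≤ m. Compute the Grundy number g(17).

1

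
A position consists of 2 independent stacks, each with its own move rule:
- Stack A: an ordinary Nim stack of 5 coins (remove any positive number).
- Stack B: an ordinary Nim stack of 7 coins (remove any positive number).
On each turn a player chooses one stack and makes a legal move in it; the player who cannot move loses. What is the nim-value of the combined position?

2

Stack A is a plain Nim stack of size 5, so its Grundy value is 5.
Stack B is a plain Nim stack of size 7, so its Grundy value is 7.
By the Sprague-Grundy theorem, the Grundy value of a sum of independent games is the XOR of the component values.
Combined value = 5 XOR 7 = 2.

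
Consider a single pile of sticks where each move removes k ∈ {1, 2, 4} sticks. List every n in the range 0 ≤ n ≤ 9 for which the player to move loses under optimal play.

Build the Grundy sequence with g(k) = mex{g(k−s) : s ∈ {1, 2, 4}, s ≤ k}:
g(0) = mex{} = 0
g(1) = mex{0} = 1
g(2) = mex{0,1} = 2
g(3) = mex{1,2} = 0
g(4) = mex{0,2} = 1
g(5) = mex{0,1} = 2
g(6) = mex{1,2} = 0
g(7) = mex{0,2} = 1
g(8) = mex{0,1} = 2
g(9) = mex{1,2} = 0
The P-positions (g = 0) in 0..9 are 0, 3, 6, 9.

0, 3, 6, 9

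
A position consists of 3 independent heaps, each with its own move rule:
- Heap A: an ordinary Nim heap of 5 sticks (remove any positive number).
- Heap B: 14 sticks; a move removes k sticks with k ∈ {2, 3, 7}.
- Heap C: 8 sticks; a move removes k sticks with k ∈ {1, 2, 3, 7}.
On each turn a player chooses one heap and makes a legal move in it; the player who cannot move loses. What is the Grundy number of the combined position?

Heap A is a plain Nim heap of size 5, so its Grundy value is 5.
Grundy values for heap B (subtraction set {2, 3, 7}):
g(0) = mex{} = 0
g(1) = mex{} = 0
g(2) = mex{0} = 1
g(3) = mex{0} = 1
g(4) = mex{0,1} = 2
g(5) = mex{1} = 0
g(6) = mex{1,2} = 0
g(7) = mex{0,2} = 1
g(8) = mex{0} = 1
g(9) = mex{0,1} = 2
g(10) = mex{1} = 0
g(11) = mex{1,2} = 0
g(12) = mex{0,2} = 1
g(13) = mex{0} = 1
g(14) = mex{0,1} = 2
So g(14) = 2.
Grundy values for heap C (subtraction set {1, 2, 3, 7}):
k:     0  1  2  3  4  5  6  7  8
g(k):  0  1  2  3  0  1  2  3  0
So g(8) = 0.
By the Sprague-Grundy theorem, the Grundy value of a sum of independent games is the XOR of the component values.
Combined value = 5 ⊕ 2 ⊕ 0 = 7.

7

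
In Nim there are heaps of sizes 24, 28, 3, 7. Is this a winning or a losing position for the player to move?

Losing position

Compute the nim-sum pairwise:
24 ⊕ 28 = 4
4 ⊕ 3 = 7
7 ⊕ 7 = 0
The nim-sum is 0, so this is a P-position: the player to move is in a losing position under optimal play.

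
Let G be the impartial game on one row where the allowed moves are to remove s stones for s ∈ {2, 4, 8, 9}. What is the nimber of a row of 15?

Build the Grundy sequence with g(k) = mex{g(k−s) : s ∈ {2, 4, 8, 9}, s ≤ k}:
k:     0  1  2  3  4  5  6  7  8  9 10 11 12 13 14 15
g(k):  0  0  1  1  2  2  0  0  1  1  2  2  0  0  1  1
So g(15) = 1.

1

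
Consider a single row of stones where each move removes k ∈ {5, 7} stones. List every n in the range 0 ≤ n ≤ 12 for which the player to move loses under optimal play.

Build the Grundy sequence with g(k) = mex{g(k−s) : s ∈ {5, 7}, s ≤ k}:
k:     0  1  2  3  4  5  6  7  8  9 10 11 12
g(k):  0  0  0  0  0  1  1  1  1  1  2  2  0
The P-positions (g = 0) in 0..12 are 0, 1, 2, 3, 4, 12.

0, 1, 2, 3, 4, 12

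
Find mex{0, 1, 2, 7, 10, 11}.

The values 0, 1, 2 are all present; 3 is the first non-negative integer missing from the set.

3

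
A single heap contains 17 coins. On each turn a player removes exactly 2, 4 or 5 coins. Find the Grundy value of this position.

Compute g(0), g(1), … for moves {2, 4, 5}:
k:     0  1  2  3  4  5  6  7  8  9 10 11 12 13 14 15 16 17
g(k):  0  0  1  1  2  2  3  0  0  1  1  2  2  3  0  0  1  1
So g(17) = 1.

1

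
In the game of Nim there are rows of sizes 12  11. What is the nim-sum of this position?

7

In binary:
  1100  (12)
  1011  (11)
  ----
  0111  (7)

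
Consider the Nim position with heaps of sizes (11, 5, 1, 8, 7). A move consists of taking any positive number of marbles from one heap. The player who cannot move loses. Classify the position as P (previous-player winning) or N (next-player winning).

Bitwise XOR of the heap sizes:
  1011  (11)
  0101  (5)
  0001  (1)
  1000  (8)
  0111  (7)
  ----
  0000  (0)
The nim-sum is 0, so this is a P-position: the player to move is in a losing position under optimal play.

P-position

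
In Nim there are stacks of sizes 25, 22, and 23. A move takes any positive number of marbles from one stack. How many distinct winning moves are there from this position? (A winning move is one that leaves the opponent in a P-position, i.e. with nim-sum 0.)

3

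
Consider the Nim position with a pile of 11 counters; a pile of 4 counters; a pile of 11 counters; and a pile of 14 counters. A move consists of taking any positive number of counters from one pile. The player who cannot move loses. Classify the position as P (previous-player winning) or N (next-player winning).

Compute the nim-sum pairwise:
11 ^ 4 = 15
15 ^ 11 = 4
4 ^ 14 = 10
The nim-sum is 10 ≠ 0, so this is an N-position: the player to move can win.

N-position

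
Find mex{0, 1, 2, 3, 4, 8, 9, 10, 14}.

The values 0, 1, 2, 3, 4 are all present; 5 is the first non-negative integer missing from the set.

5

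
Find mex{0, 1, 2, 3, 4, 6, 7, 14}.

5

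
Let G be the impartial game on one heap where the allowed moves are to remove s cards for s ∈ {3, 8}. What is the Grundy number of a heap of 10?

1

Grundy values for subtraction set {3, 8}:
k:     0  1  2  3  4  5  6  7  8  9 10
g(k):  0  0  0  1  1  1  0  0  2  1  1
So g(10) = 1.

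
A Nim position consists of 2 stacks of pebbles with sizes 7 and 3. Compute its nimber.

Nim-sum: 7 ⊕ 3 = 4.

4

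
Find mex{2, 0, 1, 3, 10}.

The values 0, 1, 2, 3 are all present; 4 is the first non-negative integer missing from the set.

4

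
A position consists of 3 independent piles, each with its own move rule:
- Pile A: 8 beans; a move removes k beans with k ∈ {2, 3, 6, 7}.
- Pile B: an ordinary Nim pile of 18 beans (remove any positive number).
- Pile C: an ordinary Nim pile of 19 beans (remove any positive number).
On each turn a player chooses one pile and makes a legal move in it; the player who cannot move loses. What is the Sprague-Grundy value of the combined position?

3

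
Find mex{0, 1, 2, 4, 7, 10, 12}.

The values 0, 1, 2 are all present; 3 is the first non-negative integer missing from the set.

3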